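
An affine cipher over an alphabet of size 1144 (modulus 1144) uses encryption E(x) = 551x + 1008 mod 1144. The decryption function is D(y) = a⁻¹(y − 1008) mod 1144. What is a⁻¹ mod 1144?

463

Apply the Euclidean algorithm to 1144 and 551:
1144 = 2*551 + 42
551 = 13*42 + 5
42 = 8*5 + 2
5 = 2*2 + 1
2 = 2*1 + 0
The gcd is 1. Working backward:
1 = 5 − 2·2
1 = −2·42 + 17·5
1 = 17·551 − 223·42
1 = −223·1144 + 463·551
So 551·463 ≡ 1 (mod 1144).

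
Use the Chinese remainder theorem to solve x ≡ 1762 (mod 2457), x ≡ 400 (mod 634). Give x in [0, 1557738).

Write x = 1762 + 2457·k. Then 2457·k ≡ 400 − 1762 ≡ 540 (mod 634).
Need 2457⁻¹ mod 634. Extended Euclid on (634, 555):
634 = 1·555 + 79
555 = 7·79 + 2
79 = 39·2 + 1
2 = 2·1 + 0
Back-substitute:
1 = 79 − 39·2
1 = −39·555 + 274·79
1 = 274·634 − 313·555
2457⁻¹ ≡ 321 (mod 634), so k ≡ 321·540 ≡ 258 (mod 634).
x = 1762 + 2457·258 = 635668.

635668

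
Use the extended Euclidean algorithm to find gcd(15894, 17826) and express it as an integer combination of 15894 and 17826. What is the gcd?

6

Repeated division:
17826 = 1·15894 + 1932
15894 = 8·1932 + 438
1932 = 4·438 + 180
438 = 2·180 + 78
180 = 2·78 + 24
78 = 3·24 + 6
24 = 4·6 + 0
gcd(15894, 17826) = 6.
Back-substituting:
6 = 78 − 3·24
6 = −3·180 + 7·78
6 = 7·438 − 17·180
6 = −17·1932 + 75·438
6 = 75·15894 − 617·1932
6 = −617·17826 + 692·15894
So 6 = (-617)·17826 + (692)·15894.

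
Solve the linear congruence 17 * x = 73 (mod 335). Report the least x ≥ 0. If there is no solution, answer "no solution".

First find gcd(17, 335):
335 = 19*17 + 12
17 = 1*12 + 5
12 = 2*5 + 2
5 = 2*2 + 1
2 = 2*1 + 0
gcd = 1, so a unique solution mod 335 exists.
Back-substitute for the Bézout coefficients:
1 = 5 − 2·2
1 = −2·12 + 5·5
1 = 5·17 − 7·12
1 = −7·335 + 138·17
So 17·(138) ≡ 1 (mod 335), giving 17⁻¹ ≡ 138.
x ≡ 17⁻¹·73 ≡ 138·73 ≡ 24 (mod 335).

24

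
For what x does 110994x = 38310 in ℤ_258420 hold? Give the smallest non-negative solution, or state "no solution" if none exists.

First find gcd(110994, 258420):
258420 = 2·110994 + 36432
110994 = 3·36432 + 1698
36432 = 21·1698 + 774
1698 = 2·774 + 150
774 = 5·150 + 24
150 = 6·24 + 6
24 = 4·6 + 0
gcd = 6 and 6 | 38310, so solutions exist. Divide through by 6: 18499x ≡ 6385 (mod 43070).
Now find 18499⁻¹ mod 43070:
43070 = 2*18499 + 6072
18499 = 3*6072 + 283
6072 = 21*283 + 129
283 = 2*129 + 25
129 = 5*25 + 4
25 = 6*4 + 1
4 = 4*1 + 0
Back-substitute:
1 = 25 − 6·4
1 = −6·129 + 31·25
1 = 31·283 − 68·129
1 = −68·6072 + 1459·283
1 = 1459·18499 − 4445·6072
1 = −4445·43070 + 10349·18499
So 18499⁻¹ ≡ 10349 (mod 43070).
Then x ≡ 10349·6385 ≡ 8985 (mod 43070); the smallest non-negative solution is x = 8985.

8985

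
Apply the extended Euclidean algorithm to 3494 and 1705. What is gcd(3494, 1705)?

Repeated division:
3494 = 2*1705 + 84
1705 = 20*84 + 25
84 = 3*25 + 9
25 = 2*9 + 7
9 = 1*7 + 2
7 = 3*2 + 1
2 = 2*1 + 0
gcd(3494, 1705) = 1.
Back-substituting:
1 = 7 − 3·2
1 = −3·9 + 4·7
1 = 4·25 − 11·9
1 = −11·84 + 37·25
1 = 37·1705 − 751·84
1 = −751·3494 + 1539·1705
So 1 = (-751)·3494 + (1539)·1705.

1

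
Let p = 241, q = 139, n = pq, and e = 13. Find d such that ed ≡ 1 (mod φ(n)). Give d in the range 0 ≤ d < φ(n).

25477

φ(n) = (p−1)(q−1) = 240·138 = 33120.
Need d with 13·d ≡ 1 (mod 33120). Apply the extended Euclidean algorithm:
33120 = 2547*13 + 9
13 = 1*9 + 4
9 = 2*4 + 1
4 = 4*1 + 0
Back-substitute:
1 = 9 − 2·4
1 = −2·13 + 3·9
1 = 3·33120 − 7643·13
So 13·(-7643) ≡ 1 (mod 33120), hence d ≡ -7643 ≡ 25477 (mod 33120).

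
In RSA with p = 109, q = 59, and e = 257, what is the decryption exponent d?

4241

φ(n) = (p−1)(q−1) = 108·58 = 6264.
Need d with 257·d ≡ 1 (mod 6264). Apply the extended Euclidean algorithm:
6264 = 24*257 + 96
257 = 2*96 + 65
96 = 1*65 + 31
65 = 2*31 + 3
31 = 10*3 + 1
3 = 3*1 + 0
Back-substitute:
1 = 31 − 10·3
1 = −10·65 + 21·31
1 = 21·96 − 31·65
1 = −31·257 + 83·96
1 = 83·6264 − 2023·257
So 257·(-2023) ≡ 1 (mod 6264), hence d ≡ -2023 ≡ 4241 (mod 6264).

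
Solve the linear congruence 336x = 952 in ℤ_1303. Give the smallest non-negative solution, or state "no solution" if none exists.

First find gcd(336, 1303):
1303 = 3·336 + 295
336 = 1·295 + 41
295 = 7·41 + 8
41 = 5·8 + 1
8 = 8·1 + 0
gcd = 1, so a unique solution mod 1303 exists.
Back-substitute for the Bézout coefficients:
1 = 41 − 5·8
1 = −5·295 + 36·41
1 = 36·336 − 41·295
1 = −41·1303 + 159·336
So 336·(159) ≡ 1 (mod 1303), giving 336⁻¹ ≡ 159.
x ≡ 336⁻¹·952 ≡ 159·952 ≡ 220 (mod 1303).

220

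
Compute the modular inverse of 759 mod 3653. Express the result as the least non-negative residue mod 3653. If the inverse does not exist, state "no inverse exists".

Run Euclid on (3653, 759):
3653 = 4*759 + 617
759 = 1*617 + 142
617 = 4*142 + 49
142 = 2*49 + 44
49 = 1*44 + 5
44 = 8*5 + 4
5 = 1*4 + 1
4 = 4*1 + 0
Since gcd(759, 3653) = 1, back-substitute to write 1 as a combination:
1 = 5 − 4
1 = −44 + 9·5
1 = 9·49 − 10·44
1 = −10·142 + 29·49
1 = 29·617 − 126·142
1 = −126·759 + 155·617
1 = 155·3653 − 746·759
Hence 759⁻¹ ≡ -746 ≡ 2907 (mod 3653).

2907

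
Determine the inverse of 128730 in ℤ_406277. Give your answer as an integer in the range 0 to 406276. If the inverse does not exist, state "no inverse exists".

310103

Apply the Euclidean algorithm to 406277 and 128730:
406277 = 3*128730 + 20087
128730 = 6*20087 + 8208
20087 = 2*8208 + 3671
8208 = 2*3671 + 866
3671 = 4*866 + 207
866 = 4*207 + 38
207 = 5*38 + 17
38 = 2*17 + 4
17 = 4*4 + 1
4 = 4*1 + 0
gcd = 1, so the inverse exists. Back-substitute:
1 = 17 − 4·4
1 = −4·38 + 9·17
1 = 9·207 − 49·38
1 = −49·866 + 205·207
1 = 205·3671 − 869·866
1 = −869·8208 + 1943·3671
1 = 1943·20087 − 4755·8208
1 = −4755·128730 + 30473·20087
1 = 30473·406277 − 96174·128730
Hence 128730⁻¹ ≡ -96174 ≡ 310103 (mod 406277).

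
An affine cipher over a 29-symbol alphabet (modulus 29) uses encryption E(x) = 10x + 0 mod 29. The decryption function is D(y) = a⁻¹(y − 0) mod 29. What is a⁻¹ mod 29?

Extended Euclidean algorithm:
29 = 2·10 + 9
10 = 1·9 + 1
9 = 9·1 + 0
Since gcd(10, 29) = 1, back-substitute to write 1 as a combination:
1 = 10 − 9
1 = −29 + 3·10
So 10·3 ≡ 1 (mod 29).

3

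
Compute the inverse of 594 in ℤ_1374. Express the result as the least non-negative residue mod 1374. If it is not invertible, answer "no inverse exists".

no inverse exists

Compute gcd(594, 1374):
1374 = 2*594 + 186
594 = 3*186 + 36
186 = 5*36 + 6
36 = 6*6 + 0
gcd(594, 1374) = 6 ≠ 1, so 594 has no multiplicative inverse modulo 1374.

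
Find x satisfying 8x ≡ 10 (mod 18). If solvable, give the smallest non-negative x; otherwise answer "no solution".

First find gcd(8, 18):
18 = 2×8 + 2
8 = 4×2 + 0
gcd = 2 and 2 | 10, so solutions exist. Divide through by 2: 4x ≡ 5 (mod 9).
Now find 4⁻¹ mod 9:
9 = 2×4 + 1
4 = 4×1 + 0
Back-substitute:
1 = 9 − 2·4
So 4·(-2) ≡ 1 (mod 9), i.e. 4⁻¹ ≡ 7.
Then x ≡ 7·5 ≡ 8 (mod 9); the smallest non-negative solution is x = 8.

8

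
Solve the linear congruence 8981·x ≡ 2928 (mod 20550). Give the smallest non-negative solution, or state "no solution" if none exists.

10638

First find gcd(8981, 20550):
20550 = 2·8981 + 2588
8981 = 3·2588 + 1217
2588 = 2·1217 + 154
1217 = 7·154 + 139
154 = 1·139 + 15
139 = 9·15 + 4
15 = 3·4 + 3
4 = 1·3 + 1
3 = 3·1 + 0
gcd = 1, so a unique solution mod 20550 exists.
Back-substitute for the Bézout coefficients:
1 = 4 − 3
1 = −15 + 4·4
1 = 4·139 − 37·15
1 = −37·154 + 41·139
1 = 41·1217 − 324·154
1 = −324·2588 + 689·1217
1 = 689·8981 − 2391·2588
1 = −2391·20550 + 5471·8981
So 8981·(5471) ≡ 1 (mod 20550), giving 8981⁻¹ ≡ 5471.
x ≡ 8981⁻¹·2928 ≡ 5471·2928 ≡ 10638 (mod 20550).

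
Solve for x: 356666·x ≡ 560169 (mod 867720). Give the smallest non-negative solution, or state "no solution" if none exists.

no solution

gcd(356666, 867720):
867720 = 2·356666 + 154388
356666 = 2·154388 + 47890
154388 = 3·47890 + 10718
47890 = 4·10718 + 5018
10718 = 2·5018 + 682
5018 = 7·682 + 244
682 = 2·244 + 194
244 = 1·194 + 50
194 = 3·50 + 44
50 = 1·44 + 6
44 = 7·6 + 2
6 = 3·2 + 0
gcd = 2, but 2 ∤ 560169, so the congruence has no solution.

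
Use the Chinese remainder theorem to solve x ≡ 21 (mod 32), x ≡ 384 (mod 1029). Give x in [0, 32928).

Write x = 21 + 32·k. Then 32·k ≡ 384 − 21 ≡ 363 (mod 1029).
Need 32⁻¹ mod 1029. Extended Euclid on (1029, 32):
1029 = 32·32 + 5
32 = 6·5 + 2
5 = 2·2 + 1
2 = 2·1 + 0
Back-substitute:
1 = 5 − 2·2
1 = −2·32 + 13·5
1 = 13·1029 − 418·32
32⁻¹ ≡ 611 (mod 1029), so k ≡ 611·363 ≡ 558 (mod 1029).
x = 21 + 32·558 = 17877.

17877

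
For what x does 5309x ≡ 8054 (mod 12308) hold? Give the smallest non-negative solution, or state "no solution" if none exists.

9866

First find gcd(5309, 12308):
12308 = 2×5309 + 1690
5309 = 3×1690 + 239
1690 = 7×239 + 17
239 = 14×17 + 1
17 = 17×1 + 0
gcd = 1, so a unique solution mod 12308 exists.
Back-substitute for the Bézout coefficients:
1 = 239 − 14·17
1 = −14·1690 + 99·239
1 = 99·5309 − 311·1690
1 = −311·12308 + 721·5309
So 5309·(721) ≡ 1 (mod 12308), giving 5309⁻¹ ≡ 721.
x ≡ 5309⁻¹·8054 ≡ 721·8054 ≡ 9866 (mod 12308).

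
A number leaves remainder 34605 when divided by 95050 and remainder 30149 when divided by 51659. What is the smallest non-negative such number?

Write x = 34605 + 95050·k. Then 95050·k ≡ 30149 − 34605 ≡ 47203 (mod 51659).
Need 95050⁻¹ mod 51659. Extended Euclid on (51659, 43391):
51659 = 1*43391 + 8268
43391 = 5*8268 + 2051
8268 = 4*2051 + 64
2051 = 32*64 + 3
64 = 21*3 + 1
3 = 3*1 + 0
Back-substitute:
1 = 64 − 21·3
1 = −21·2051 + 673·64
1 = 673·8268 − 2713·2051
1 = −2713·43391 + 14238·8268
1 = 14238·51659 − 16951·43391
95050⁻¹ ≡ 34708 (mod 51659), so k ≡ 34708·47203 ≡ 8198 (mod 51659).
x = 34605 + 95050·8198 = 779254505.

779254505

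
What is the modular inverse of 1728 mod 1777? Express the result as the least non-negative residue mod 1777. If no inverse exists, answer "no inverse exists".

Extended Euclidean algorithm:
1777 = 1*1728 + 49
1728 = 35*49 + 13
49 = 3*13 + 10
13 = 1*10 + 3
10 = 3*3 + 1
3 = 3*1 + 0
Since gcd(1728, 1777) = 1, back-substitute to write 1 as a combination:
1 = 10 − 3·3
1 = −3·13 + 4·10
1 = 4·49 − 15·13
1 = −15·1728 + 529·49
1 = 529·1777 − 544·1728
So 1728·(-544) ≡ 1 (mod 1777), and -544 ≡ 1233 (mod 1777).

1233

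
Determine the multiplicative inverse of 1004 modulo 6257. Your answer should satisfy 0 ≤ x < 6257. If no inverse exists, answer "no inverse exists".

4780

Run Euclid on (6257, 1004):
6257 = 6·1004 + 233
1004 = 4·233 + 72
233 = 3·72 + 17
72 = 4·17 + 4
17 = 4·4 + 1
4 = 4·1 + 0
Since gcd(1004, 6257) = 1, back-substitute to write 1 as a combination:
1 = 17 − 4·4
1 = −4·72 + 17·17
1 = 17·233 − 55·72
1 = −55·1004 + 237·233
1 = 237·6257 − 1477·1004
Thus 1004·(-1477) ≡ 1 (mod 6257); reducing, -1477 mod 6257 = 4780.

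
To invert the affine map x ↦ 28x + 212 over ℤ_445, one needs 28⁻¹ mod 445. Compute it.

gcd(445, 28) by repeated division:
445 = 15·28 + 25
28 = 1·25 + 3
25 = 8·3 + 1
3 = 3·1 + 0
Since gcd(28, 445) = 1, back-substitute to write 1 as a combination:
1 = 25 − 8·3
1 = −8·28 + 9·25
1 = 9·445 − 143·28
Thus 28·(-143) ≡ 1 (mod 445); reducing, -143 mod 445 = 302.

302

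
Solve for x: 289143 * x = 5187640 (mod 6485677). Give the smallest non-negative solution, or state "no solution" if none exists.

First find gcd(289143, 6485677):
6485677 = 22×289143 + 124531
289143 = 2×124531 + 40081
124531 = 3×40081 + 4288
40081 = 9×4288 + 1489
4288 = 2×1489 + 1310
1489 = 1×1310 + 179
1310 = 7×179 + 57
179 = 3×57 + 8
57 = 7×8 + 1
8 = 8×1 + 0
gcd = 1, so a unique solution mod 6485677 exists.
Back-substitute for the Bézout coefficients:
1 = 57 − 7·8
1 = −7·179 + 22·57
1 = 22·1310 − 161·179
1 = −161·1489 + 183·1310
1 = 183·4288 − 527·1489
1 = −527·40081 + 4926·4288
1 = 4926·124531 − 15305·40081
1 = −15305·289143 + 35536·124531
1 = 35536·6485677 − 797097·289143
So 289143·(-797097) ≡ 1 (mod 6485677), giving 289143⁻¹ ≡ 5688580.
x ≡ 289143⁻¹·5187640 ≡ 5688580·5187640 ≡ 1346779 (mod 6485677).

1346779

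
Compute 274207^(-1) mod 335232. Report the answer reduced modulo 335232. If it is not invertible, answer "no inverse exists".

30175

Run Euclid on (335232, 274207):
335232 = 1·274207 + 61025
274207 = 4·61025 + 30107
61025 = 2·30107 + 811
30107 = 37·811 + 100
811 = 8·100 + 11
100 = 9·11 + 1
11 = 11·1 + 0
The gcd is 1. Working backward:
1 = 100 − 9·11
1 = −9·811 + 73·100
1 = 73·30107 − 2710·811
1 = −2710·61025 + 5493·30107
1 = 5493·274207 − 24682·61025
1 = −24682·335232 + 30175·274207
So 274207·30175 ≡ 1 (mod 335232).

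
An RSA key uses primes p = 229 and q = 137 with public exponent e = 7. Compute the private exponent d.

φ(n) = (p−1)(q−1) = 228·136 = 31008.
Need d with 7·d ≡ 1 (mod 31008). Apply the extended Euclidean algorithm:
31008 = 4429·7 + 5
7 = 1·5 + 2
5 = 2·2 + 1
2 = 2·1 + 0
Back-substitute:
1 = 5 − 2·2
1 = −2·7 + 3·5
1 = 3·31008 − 13289·7
So 7·(-13289) ≡ 1 (mod 31008), hence d ≡ -13289 ≡ 17719 (mod 31008).

17719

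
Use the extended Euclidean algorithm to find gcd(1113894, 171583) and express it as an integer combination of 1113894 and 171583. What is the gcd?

1

Repeated division:
1113894 = 6×171583 + 84396
171583 = 2×84396 + 2791
84396 = 30×2791 + 666
2791 = 4×666 + 127
666 = 5×127 + 31
127 = 4×31 + 3
31 = 10×3 + 1
3 = 3×1 + 0
gcd(1113894, 171583) = 1.
Back-substituting:
1 = 31 − 10·3
1 = −10·127 + 41·31
1 = 41·666 − 215·127
1 = −215·2791 + 901·666
1 = 901·84396 − 27245·2791
1 = −27245·171583 + 55391·84396
1 = 55391·1113894 − 359591·171583
So 1 = (55391)·1113894 + (-359591)·171583.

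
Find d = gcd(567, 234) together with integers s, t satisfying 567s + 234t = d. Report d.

9

Euclidean algorithm:
567 = 2·234 + 99
234 = 2·99 + 36
99 = 2·36 + 27
36 = 1·27 + 9
27 = 3·9 + 0
gcd(567, 234) = 9.
Back-substituting:
9 = 36 − 27
9 = −99 + 3·36
9 = 3·234 − 7·99
9 = −7·567 + 17·234
So 9 = (-7)·567 + (17)·234.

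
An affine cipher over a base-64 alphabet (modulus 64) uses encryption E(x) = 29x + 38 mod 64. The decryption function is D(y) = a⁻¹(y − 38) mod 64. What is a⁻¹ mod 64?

gcd(64, 29) by repeated division:
64 = 2×29 + 6
29 = 4×6 + 5
6 = 1×5 + 1
5 = 5×1 + 0
Since gcd(29, 64) = 1, back-substitute to write 1 as a combination:
1 = 6 − 5
1 = −29 + 5·6
1 = 5·64 − 11·29
Hence 29⁻¹ ≡ -11 ≡ 53 (mod 64).

53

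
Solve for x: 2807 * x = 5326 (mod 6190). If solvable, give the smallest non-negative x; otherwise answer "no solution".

First find gcd(2807, 6190):
6190 = 2*2807 + 576
2807 = 4*576 + 503
576 = 1*503 + 73
503 = 6*73 + 65
73 = 1*65 + 8
65 = 8*8 + 1
8 = 8*1 + 0
gcd = 1, so a unique solution mod 6190 exists.
Back-substitute for the Bézout coefficients:
1 = 65 − 8·8
1 = −8·73 + 9·65
1 = 9·503 − 62·73
1 = −62·576 + 71·503
1 = 71·2807 − 346·576
1 = −346·6190 + 763·2807
So 2807·(763) ≡ 1 (mod 6190), giving 2807⁻¹ ≡ 763.
x ≡ 2807⁻¹·5326 ≡ 763·5326 ≡ 3098 (mod 6190).

3098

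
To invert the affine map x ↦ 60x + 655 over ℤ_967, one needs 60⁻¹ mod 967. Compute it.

274

gcd(967, 60) by repeated division:
967 = 16·60 + 7
60 = 8·7 + 4
7 = 1·4 + 3
4 = 1·3 + 1
3 = 3·1 + 0
The gcd is 1. Working backward:
1 = 4 − 3
1 = −7 + 2·4
1 = 2·60 − 17·7
1 = −17·967 + 274·60
So 60·274 ≡ 1 (mod 967).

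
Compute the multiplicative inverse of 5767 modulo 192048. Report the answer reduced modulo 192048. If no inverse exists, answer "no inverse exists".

144727

gcd(192048, 5767) by repeated division:
192048 = 33·5767 + 1737
5767 = 3·1737 + 556
1737 = 3·556 + 69
556 = 8·69 + 4
69 = 17·4 + 1
4 = 4·1 + 0
gcd = 1, so the inverse exists. Back-substitute:
1 = 69 − 17·4
1 = −17·556 + 137·69
1 = 137·1737 − 428·556
1 = −428·5767 + 1421·1737
1 = 1421·192048 − 47321·5767
So 5767·(-47321) ≡ 1 (mod 192048), and -47321 ≡ 144727 (mod 192048).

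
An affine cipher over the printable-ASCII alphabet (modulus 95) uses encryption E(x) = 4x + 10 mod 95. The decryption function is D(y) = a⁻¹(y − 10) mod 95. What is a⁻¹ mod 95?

Apply the Euclidean algorithm to 95 and 4:
95 = 23·4 + 3
4 = 1·3 + 1
3 = 3·1 + 0
Since gcd(4, 95) = 1, back-substitute to write 1 as a combination:
1 = 4 − 3
1 = −95 + 24·4
So 4·24 ≡ 1 (mod 95).

24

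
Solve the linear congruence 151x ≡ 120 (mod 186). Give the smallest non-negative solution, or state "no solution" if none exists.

156

First find gcd(151, 186):
186 = 1*151 + 35
151 = 4*35 + 11
35 = 3*11 + 2
11 = 5*2 + 1
2 = 2*1 + 0
gcd = 1, so a unique solution mod 186 exists.
Back-substitute for the Bézout coefficients:
1 = 11 − 5·2
1 = −5·35 + 16·11
1 = 16·151 − 69·35
1 = −69·186 + 85·151
So 151·(85) ≡ 1 (mod 186), giving 151⁻¹ ≡ 85.
x ≡ 151⁻¹·120 ≡ 85·120 ≡ 156 (mod 186).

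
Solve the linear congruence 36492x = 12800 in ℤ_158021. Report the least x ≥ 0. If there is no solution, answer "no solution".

First find gcd(36492, 158021):
158021 = 4×36492 + 12053
36492 = 3×12053 + 333
12053 = 36×333 + 65
333 = 5×65 + 8
65 = 8×8 + 1
8 = 8×1 + 0
gcd = 1, so a unique solution mod 158021 exists.
Back-substitute for the Bézout coefficients:
1 = 65 − 8·8
1 = −8·333 + 41·65
1 = 41·12053 − 1484·333
1 = −1484·36492 + 4493·12053
1 = 4493·158021 − 19456·36492
So 36492·(-19456) ≡ 1 (mod 158021), giving 36492⁻¹ ≡ 138565.
x ≡ 36492⁻¹·12800 ≡ 138565·12800 ≡ 4296 (mod 158021).

4296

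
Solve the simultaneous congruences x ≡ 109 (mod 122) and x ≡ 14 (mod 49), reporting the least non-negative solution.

5355

Write x = 109 + 122·k. Then 122·k ≡ 14 − 109 ≡ 3 (mod 49).
Need 122⁻¹ mod 49. Extended Euclid on (49, 24):
49 = 2*24 + 1
24 = 24*1 + 0
Back-substitute:
1 = 49 − 2·24
122⁻¹ ≡ 47 (mod 49), so k ≡ 47·3 ≡ 43 (mod 49).
x = 109 + 122·43 = 5355.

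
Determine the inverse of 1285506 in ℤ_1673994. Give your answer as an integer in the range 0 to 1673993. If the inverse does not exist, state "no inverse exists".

Compute gcd(1285506, 1673994):
1673994 = 1*1285506 + 388488
1285506 = 3*388488 + 120042
388488 = 3*120042 + 28362
120042 = 4*28362 + 6594
28362 = 4*6594 + 1986
6594 = 3*1986 + 636
1986 = 3*636 + 78
636 = 8*78 + 12
78 = 6*12 + 6
12 = 2*6 + 0
gcd(1285506, 1673994) = 6 ≠ 1, so 1285506 has no multiplicative inverse modulo 1673994.

no inverse exists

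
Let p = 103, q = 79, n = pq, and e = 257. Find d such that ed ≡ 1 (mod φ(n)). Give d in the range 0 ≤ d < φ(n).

5789

φ(n) = (p−1)(q−1) = 102·78 = 7956.
Need d with 257·d ≡ 1 (mod 7956). Apply the extended Euclidean algorithm:
7956 = 30·257 + 246
257 = 1·246 + 11
246 = 22·11 + 4
11 = 2·4 + 3
4 = 1·3 + 1
3 = 3·1 + 0
Back-substitute:
1 = 4 − 3
1 = −11 + 3·4
1 = 3·246 − 67·11
1 = −67·257 + 70·246
1 = 70·7956 − 2167·257
So 257·(-2167) ≡ 1 (mod 7956), hence d ≡ -2167 ≡ 5789 (mod 7956).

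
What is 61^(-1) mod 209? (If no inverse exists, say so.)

24

Apply the Euclidean algorithm to 209 and 61:
209 = 3*61 + 26
61 = 2*26 + 9
26 = 2*9 + 8
9 = 1*8 + 1
8 = 8*1 + 0
gcd = 1, so the inverse exists. Back-substitute:
1 = 9 − 8
1 = −26 + 3·9
1 = 3·61 − 7·26
1 = −7·209 + 24·61
So 61·24 ≡ 1 (mod 209).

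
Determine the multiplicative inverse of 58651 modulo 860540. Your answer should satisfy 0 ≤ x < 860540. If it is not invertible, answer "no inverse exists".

Run Euclid on (860540, 58651):
860540 = 14*58651 + 39426
58651 = 1*39426 + 19225
39426 = 2*19225 + 976
19225 = 19*976 + 681
976 = 1*681 + 295
681 = 2*295 + 91
295 = 3*91 + 22
91 = 4*22 + 3
22 = 7*3 + 1
3 = 3*1 + 0
Since gcd(58651, 860540) = 1, back-substitute to write 1 as a combination:
1 = 22 − 7·3
1 = −7·91 + 29·22
1 = 29·295 − 94·91
1 = −94·681 + 217·295
1 = 217·976 − 311·681
1 = −311·19225 + 6126·976
1 = 6126·39426 − 12563·19225
1 = −12563·58651 + 18689·39426
1 = 18689·860540 − 274209·58651
So 58651·(-274209) ≡ 1 (mod 860540), and -274209 ≡ 586331 (mod 860540).

586331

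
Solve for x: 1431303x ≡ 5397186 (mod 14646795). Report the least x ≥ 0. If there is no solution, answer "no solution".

First find gcd(1431303, 14646795):
14646795 = 10*1431303 + 333765
1431303 = 4*333765 + 96243
333765 = 3*96243 + 45036
96243 = 2*45036 + 6171
45036 = 7*6171 + 1839
6171 = 3*1839 + 654
1839 = 2*654 + 531
654 = 1*531 + 123
531 = 4*123 + 39
123 = 3*39 + 6
39 = 6*6 + 3
6 = 2*3 + 0
gcd = 3 and 3 | 5397186, so solutions exist. Divide through by 3: 477101x ≡ 1799062 (mod 4882265).
Now find 477101⁻¹ mod 4882265:
4882265 = 10·477101 + 111255
477101 = 4·111255 + 32081
111255 = 3·32081 + 15012
32081 = 2·15012 + 2057
15012 = 7·2057 + 613
2057 = 3·613 + 218
613 = 2·218 + 177
218 = 1·177 + 41
177 = 4·41 + 13
41 = 3·13 + 2
13 = 6·2 + 1
2 = 2·1 + 0
Back-substitute:
1 = 13 − 6·2
1 = −6·41 + 19·13
1 = 19·177 − 82·41
1 = −82·218 + 101·177
1 = 101·613 − 284·218
1 = −284·2057 + 953·613
1 = 953·15012 − 6955·2057
1 = −6955·32081 + 14863·15012
1 = 14863·111255 − 51544·32081
1 = −51544·477101 + 221039·111255
1 = 221039·4882265 − 2261934·477101
So 477101·(-2261934) ≡ 1 (mod 4882265), i.e. 477101⁻¹ ≡ 2620331.
Then x ≡ 2620331·1799062 ≡ 3489327 (mod 4882265); the smallest non-negative solution is x = 3489327.

3489327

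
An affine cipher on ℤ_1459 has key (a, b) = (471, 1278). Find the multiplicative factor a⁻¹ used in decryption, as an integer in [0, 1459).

666

Extended Euclidean algorithm:
1459 = 3*471 + 46
471 = 10*46 + 11
46 = 4*11 + 2
11 = 5*2 + 1
2 = 2*1 + 0
The gcd is 1. Working backward:
1 = 11 − 5·2
1 = −5·46 + 21·11
1 = 21·471 − 215·46
1 = −215·1459 + 666·471
So 471·666 ≡ 1 (mod 1459).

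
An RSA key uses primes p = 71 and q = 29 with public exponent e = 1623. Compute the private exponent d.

φ(n) = (p−1)(q−1) = 70·28 = 1960.
Need d with 1623·d ≡ 1 (mod 1960). Apply the extended Euclidean algorithm:
1960 = 1×1623 + 337
1623 = 4×337 + 275
337 = 1×275 + 62
275 = 4×62 + 27
62 = 2×27 + 8
27 = 3×8 + 3
8 = 2×3 + 2
3 = 1×2 + 1
2 = 2×1 + 0
Back-substitute:
1 = 3 − 2
1 = −8 + 3·3
1 = 3·27 − 10·8
1 = −10·62 + 23·27
1 = 23·275 − 102·62
1 = −102·337 + 125·275
1 = 125·1623 − 602·337
1 = −602·1960 + 727·1623
So 1623·727 ≡ 1 (mod 1960), hence d = 727.

727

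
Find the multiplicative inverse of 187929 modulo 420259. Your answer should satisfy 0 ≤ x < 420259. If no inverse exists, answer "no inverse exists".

Compute gcd(187929, 420259):
420259 = 2·187929 + 44401
187929 = 4·44401 + 10325
44401 = 4·10325 + 3101
10325 = 3·3101 + 1022
3101 = 3·1022 + 35
1022 = 29·35 + 7
35 = 5·7 + 0
The gcd is 7, not 1, hence no inverse exists.

no inverse exists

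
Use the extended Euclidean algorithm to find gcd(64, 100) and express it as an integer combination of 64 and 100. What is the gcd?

Euclidean algorithm:
100 = 1*64 + 36
64 = 1*36 + 28
36 = 1*28 + 8
28 = 3*8 + 4
8 = 2*4 + 0
gcd(64, 100) = 4.
Working backward:
4 = 28 − 3·8
4 = −3·36 + 4·28
4 = 4·64 − 7·36
4 = −7·100 + 11·64
So 4 = (-7)·100 + (11)·64.

4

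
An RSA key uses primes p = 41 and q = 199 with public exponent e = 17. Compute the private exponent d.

4193

φ(n) = (p−1)(q−1) = 40·198 = 7920.
Need d with 17·d ≡ 1 (mod 7920). Apply the extended Euclidean algorithm:
7920 = 465×17 + 15
17 = 1×15 + 2
15 = 7×2 + 1
2 = 2×1 + 0
Back-substitute:
1 = 15 − 7·2
1 = −7·17 + 8·15
1 = 8·7920 − 3727·17
So 17·(-3727) ≡ 1 (mod 7920), hence d ≡ -3727 ≡ 4193 (mod 7920).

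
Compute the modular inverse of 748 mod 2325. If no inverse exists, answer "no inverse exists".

Run Euclid on (2325, 748):
2325 = 3*748 + 81
748 = 9*81 + 19
81 = 4*19 + 5
19 = 3*5 + 4
5 = 1*4 + 1
4 = 4*1 + 0
The gcd is 1. Working backward:
1 = 5 − 4
1 = −19 + 4·5
1 = 4·81 − 17·19
1 = −17·748 + 157·81
1 = 157·2325 − 488·748
Hence 748⁻¹ ≡ -488 ≡ 1837 (mod 2325).

1837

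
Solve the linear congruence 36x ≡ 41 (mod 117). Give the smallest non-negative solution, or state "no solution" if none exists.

gcd(36, 117):
117 = 3·36 + 9
36 = 4·9 + 0
gcd = 9, but 9 ∤ 41, so the congruence has no solution.

no solution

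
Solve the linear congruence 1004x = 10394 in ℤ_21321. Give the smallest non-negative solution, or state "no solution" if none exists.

First find gcd(1004, 21321):
21321 = 21*1004 + 237
1004 = 4*237 + 56
237 = 4*56 + 13
56 = 4*13 + 4
13 = 3*4 + 1
4 = 4*1 + 0
gcd = 1, so a unique solution mod 21321 exists.
Back-substitute for the Bézout coefficients:
1 = 13 − 3·4
1 = −3·56 + 13·13
1 = 13·237 − 55·56
1 = −55·1004 + 233·237
1 = 233·21321 − 4948·1004
So 1004·(-4948) ≡ 1 (mod 21321), giving 1004⁻¹ ≡ 16373.
x ≡ 1004⁻¹·10394 ≡ 16373·10394 ≡ 18061 (mod 21321).

18061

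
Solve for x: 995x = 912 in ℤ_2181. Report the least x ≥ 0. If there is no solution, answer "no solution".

687

First find gcd(995, 2181):
2181 = 2·995 + 191
995 = 5·191 + 40
191 = 4·40 + 31
40 = 1·31 + 9
31 = 3·9 + 4
9 = 2·4 + 1
4 = 4·1 + 0
gcd = 1, so a unique solution mod 2181 exists.
Back-substitute for the Bézout coefficients:
1 = 9 − 2·4
1 = −2·31 + 7·9
1 = 7·40 − 9·31
1 = −9·191 + 43·40
1 = 43·995 − 224·191
1 = −224·2181 + 491·995
So 995·(491) ≡ 1 (mod 2181), giving 995⁻¹ ≡ 491.
x ≡ 995⁻¹·912 ≡ 491·912 ≡ 687 (mod 2181).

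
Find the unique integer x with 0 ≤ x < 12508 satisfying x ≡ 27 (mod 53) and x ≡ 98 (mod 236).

Write x = 27 + 53·k. Then 53·k ≡ 98 − 27 ≡ 71 (mod 236).
Need 53⁻¹ mod 236. Extended Euclid on (236, 53):
236 = 4×53 + 24
53 = 2×24 + 5
24 = 4×5 + 4
5 = 1×4 + 1
4 = 4×1 + 0
Back-substitute:
1 = 5 − 4
1 = −24 + 5·5
1 = 5·53 − 11·24
1 = −11·236 + 49·53
53⁻¹ ≡ 49 (mod 236), so k ≡ 49·71 ≡ 175 (mod 236).
x = 27 + 53·175 = 9302.

9302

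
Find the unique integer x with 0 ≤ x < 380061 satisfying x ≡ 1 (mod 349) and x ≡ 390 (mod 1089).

Write x = 1 + 349·k. Then 349·k ≡ 390 − 1 ≡ 389 (mod 1089).
Need 349⁻¹ mod 1089. Extended Euclid on (1089, 349):
1089 = 3*349 + 42
349 = 8*42 + 13
42 = 3*13 + 3
13 = 4*3 + 1
3 = 3*1 + 0
Back-substitute:
1 = 13 − 4·3
1 = −4·42 + 13·13
1 = 13·349 − 108·42
1 = −108·1089 + 337·349
349⁻¹ ≡ 337 (mod 1089), so k ≡ 337·389 ≡ 413 (mod 1089).
x = 1 + 349·413 = 144138.

144138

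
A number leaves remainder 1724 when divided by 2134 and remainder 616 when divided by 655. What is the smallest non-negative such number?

Write x = 1724 + 2134·k. Then 2134·k ≡ 616 − 1724 ≡ 202 (mod 655).
Need 2134⁻¹ mod 655. Extended Euclid on (655, 169):
655 = 3*169 + 148
169 = 1*148 + 21
148 = 7*21 + 1
21 = 21*1 + 0
Back-substitute:
1 = 148 − 7·21
1 = −7·169 + 8·148
1 = 8·655 − 31·169
2134⁻¹ ≡ 624 (mod 655), so k ≡ 624·202 ≡ 288 (mod 655).
x = 1724 + 2134·288 = 616316.

616316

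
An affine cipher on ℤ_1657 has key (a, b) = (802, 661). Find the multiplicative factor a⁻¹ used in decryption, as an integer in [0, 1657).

Run Euclid on (1657, 802):
1657 = 2*802 + 53
802 = 15*53 + 7
53 = 7*7 + 4
7 = 1*4 + 3
4 = 1*3 + 1
3 = 3*1 + 0
The gcd is 1. Working backward:
1 = 4 − 3
1 = −7 + 2·4
1 = 2·53 − 15·7
1 = −15·802 + 227·53
1 = 227·1657 − 469·802
So 802·(-469) ≡ 1 (mod 1657), and -469 ≡ 1188 (mod 1657).

1188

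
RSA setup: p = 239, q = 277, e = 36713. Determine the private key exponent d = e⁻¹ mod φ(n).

φ(n) = (p−1)(q−1) = 238·276 = 65688.
Need d with 36713·d ≡ 1 (mod 65688). Apply the extended Euclidean algorithm:
65688 = 1×36713 + 28975
36713 = 1×28975 + 7738
28975 = 3×7738 + 5761
7738 = 1×5761 + 1977
5761 = 2×1977 + 1807
1977 = 1×1807 + 170
1807 = 10×170 + 107
170 = 1×107 + 63
107 = 1×63 + 44
63 = 1×44 + 19
44 = 2×19 + 6
19 = 3×6 + 1
6 = 6×1 + 0
Back-substitute:
1 = 19 − 3·6
1 = −3·44 + 7·19
1 = 7·63 − 10·44
1 = −10·107 + 17·63
1 = 17·170 − 27·107
1 = −27·1807 + 287·170
1 = 287·1977 − 314·1807
1 = −314·5761 + 915·1977
1 = 915·7738 − 1229·5761
1 = −1229·28975 + 4602·7738
1 = 4602·36713 − 5831·28975
1 = −5831·65688 + 10433·36713
So 36713·10433 ≡ 1 (mod 65688), hence d = 10433.

10433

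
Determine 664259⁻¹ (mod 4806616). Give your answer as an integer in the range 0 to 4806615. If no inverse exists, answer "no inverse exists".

1153811

Apply the Euclidean algorithm to 4806616 and 664259:
4806616 = 7×664259 + 156803
664259 = 4×156803 + 37047
156803 = 4×37047 + 8615
37047 = 4×8615 + 2587
8615 = 3×2587 + 854
2587 = 3×854 + 25
854 = 34×25 + 4
25 = 6×4 + 1
4 = 4×1 + 0
Since gcd(664259, 4806616) = 1, back-substitute to write 1 as a combination:
1 = 25 − 6·4
1 = −6·854 + 205·25
1 = 205·2587 − 621·854
1 = −621·8615 + 2068·2587
1 = 2068·37047 − 8893·8615
1 = −8893·156803 + 37640·37047
1 = 37640·664259 − 159453·156803
1 = −159453·4806616 + 1153811·664259
So 664259·1153811 ≡ 1 (mod 4806616).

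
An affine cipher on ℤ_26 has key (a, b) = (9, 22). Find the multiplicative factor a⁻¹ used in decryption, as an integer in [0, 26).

Extended Euclidean algorithm:
26 = 2·9 + 8
9 = 1·8 + 1
8 = 8·1 + 0
The gcd is 1. Working backward:
1 = 9 − 8
1 = −26 + 3·9
So 9·3 ≡ 1 (mod 26).

3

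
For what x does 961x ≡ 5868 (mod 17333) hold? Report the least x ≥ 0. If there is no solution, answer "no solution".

944

First find gcd(961, 17333):
17333 = 18×961 + 35
961 = 27×35 + 16
35 = 2×16 + 3
16 = 5×3 + 1
3 = 3×1 + 0
gcd = 1, so a unique solution mod 17333 exists.
Back-substitute for the Bézout coefficients:
1 = 16 − 5·3
1 = −5·35 + 11·16
1 = 11·961 − 302·35
1 = −302·17333 + 5447·961
So 961·(5447) ≡ 1 (mod 17333), giving 961⁻¹ ≡ 5447.
x ≡ 961⁻¹·5868 ≡ 5447·5868 ≡ 944 (mod 17333).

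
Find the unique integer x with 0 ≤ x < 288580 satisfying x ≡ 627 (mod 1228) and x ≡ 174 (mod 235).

109919

Write x = 627 + 1228·k. Then 1228·k ≡ 174 − 627 ≡ 17 (mod 235).
Need 1228⁻¹ mod 235. Extended Euclid on (235, 53):
235 = 4·53 + 23
53 = 2·23 + 7
23 = 3·7 + 2
7 = 3·2 + 1
2 = 2·1 + 0
Back-substitute:
1 = 7 − 3·2
1 = −3·23 + 10·7
1 = 10·53 − 23·23
1 = −23·235 + 102·53
1228⁻¹ ≡ 102 (mod 235), so k ≡ 102·17 ≡ 89 (mod 235).
x = 627 + 1228·89 = 109919.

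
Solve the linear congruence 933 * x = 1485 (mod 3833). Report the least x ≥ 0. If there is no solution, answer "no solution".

852

First find gcd(933, 3833):
3833 = 4×933 + 101
933 = 9×101 + 24
101 = 4×24 + 5
24 = 4×5 + 4
5 = 1×4 + 1
4 = 4×1 + 0
gcd = 1, so a unique solution mod 3833 exists.
Back-substitute for the Bézout coefficients:
1 = 5 − 4
1 = −24 + 5·5
1 = 5·101 − 21·24
1 = −21·933 + 194·101
1 = 194·3833 − 797·933
So 933·(-797) ≡ 1 (mod 3833), giving 933⁻¹ ≡ 3036.
x ≡ 933⁻¹·1485 ≡ 3036·1485 ≡ 852 (mod 3833).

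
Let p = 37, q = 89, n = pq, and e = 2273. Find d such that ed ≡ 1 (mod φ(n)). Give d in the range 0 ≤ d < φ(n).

φ(n) = (p−1)(q−1) = 36·88 = 3168.
Need d with 2273·d ≡ 1 (mod 3168). Apply the extended Euclidean algorithm:
3168 = 1*2273 + 895
2273 = 2*895 + 483
895 = 1*483 + 412
483 = 1*412 + 71
412 = 5*71 + 57
71 = 1*57 + 14
57 = 4*14 + 1
14 = 14*1 + 0
Back-substitute:
1 = 57 − 4·14
1 = −4·71 + 5·57
1 = 5·412 − 29·71
1 = −29·483 + 34·412
1 = 34·895 − 63·483
1 = −63·2273 + 160·895
1 = 160·3168 − 223·2273
So 2273·(-223) ≡ 1 (mod 3168), hence d ≡ -223 ≡ 2945 (mod 3168).

2945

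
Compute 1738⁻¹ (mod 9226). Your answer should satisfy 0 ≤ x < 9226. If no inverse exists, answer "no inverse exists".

no inverse exists

Euclidean algorithm on 9226, 1738:
9226 = 5·1738 + 536
1738 = 3·536 + 130
536 = 4·130 + 16
130 = 8·16 + 2
16 = 8·2 + 0
The gcd is 2, not 1, hence no inverse exists.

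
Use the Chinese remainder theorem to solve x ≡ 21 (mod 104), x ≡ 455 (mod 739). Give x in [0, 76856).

Write x = 21 + 104·k. Then 104·k ≡ 455 − 21 ≡ 434 (mod 739).
Need 104⁻¹ mod 739. Extended Euclid on (739, 104):
739 = 7·104 + 11
104 = 9·11 + 5
11 = 2·5 + 1
5 = 5·1 + 0
Back-substitute:
1 = 11 − 2·5
1 = −2·104 + 19·11
1 = 19·739 − 135·104
104⁻¹ ≡ 604 (mod 739), so k ≡ 604·434 ≡ 530 (mod 739).
x = 21 + 104·530 = 55141.

55141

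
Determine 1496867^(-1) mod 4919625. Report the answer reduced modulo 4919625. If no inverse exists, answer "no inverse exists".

1158203

Run Euclid on (4919625, 1496867):
4919625 = 3*1496867 + 429024
1496867 = 3*429024 + 209795
429024 = 2*209795 + 9434
209795 = 22*9434 + 2247
9434 = 4*2247 + 446
2247 = 5*446 + 17
446 = 26*17 + 4
17 = 4*4 + 1
4 = 4*1 + 0
gcd = 1, so the inverse exists. Back-substitute:
1 = 17 − 4·4
1 = −4·446 + 105·17
1 = 105·2247 − 529·446
1 = −529·9434 + 2221·2247
1 = 2221·209795 − 49391·9434
1 = −49391·429024 + 101003·209795
1 = 101003·1496867 − 352400·429024
1 = −352400·4919625 + 1158203·1496867
So 1496867·1158203 ≡ 1 (mod 4919625).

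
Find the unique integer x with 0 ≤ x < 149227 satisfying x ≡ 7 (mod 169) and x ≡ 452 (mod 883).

Write x = 7 + 169·k. Then 169·k ≡ 452 − 7 ≡ 445 (mod 883).
Need 169⁻¹ mod 883. Extended Euclid on (883, 169):
883 = 5*169 + 38
169 = 4*38 + 17
38 = 2*17 + 4
17 = 4*4 + 1
4 = 4*1 + 0
Back-substitute:
1 = 17 − 4·4
1 = −4·38 + 9·17
1 = 9·169 − 40·38
1 = −40·883 + 209·169
169⁻¹ ≡ 209 (mod 883), so k ≡ 209·445 ≡ 290 (mod 883).
x = 7 + 169·290 = 49017.

49017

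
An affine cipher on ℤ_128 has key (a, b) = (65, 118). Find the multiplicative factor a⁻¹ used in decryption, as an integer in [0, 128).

65

Apply the Euclidean algorithm to 128 and 65:
128 = 1·65 + 63
65 = 1·63 + 2
63 = 31·2 + 1
2 = 2·1 + 0
Since gcd(65, 128) = 1, back-substitute to write 1 as a combination:
1 = 63 − 31·2
1 = −31·65 + 32·63
1 = 32·128 − 63·65
Hence 65⁻¹ ≡ -63 ≡ 65 (mod 128).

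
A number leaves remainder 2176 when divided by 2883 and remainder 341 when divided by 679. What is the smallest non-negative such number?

Write x = 2176 + 2883·k. Then 2883·k ≡ 341 − 2176 ≡ 202 (mod 679).
Need 2883⁻¹ mod 679. Extended Euclid on (679, 167):
679 = 4*167 + 11
167 = 15*11 + 2
11 = 5*2 + 1
2 = 2*1 + 0
Back-substitute:
1 = 11 − 5·2
1 = −5·167 + 76·11
1 = 76·679 − 309·167
2883⁻¹ ≡ 370 (mod 679), so k ≡ 370·202 ≡ 50 (mod 679).
x = 2176 + 2883·50 = 146326.

146326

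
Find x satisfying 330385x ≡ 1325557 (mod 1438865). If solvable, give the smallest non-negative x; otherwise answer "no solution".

gcd(330385, 1438865):
1438865 = 4×330385 + 117325
330385 = 2×117325 + 95735
117325 = 1×95735 + 21590
95735 = 4×21590 + 9375
21590 = 2×9375 + 2840
9375 = 3×2840 + 855
2840 = 3×855 + 275
855 = 3×275 + 30
275 = 9×30 + 5
30 = 6×5 + 0
gcd = 5, but 5 ∤ 1325557, so the congruence has no solution.

no solution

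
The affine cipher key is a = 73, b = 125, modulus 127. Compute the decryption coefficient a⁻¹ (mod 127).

Run Euclid on (127, 73):
127 = 1*73 + 54
73 = 1*54 + 19
54 = 2*19 + 16
19 = 1*16 + 3
16 = 5*3 + 1
3 = 3*1 + 0
Since gcd(73, 127) = 1, back-substitute to write 1 as a combination:
1 = 16 − 5·3
1 = −5·19 + 6·16
1 = 6·54 − 17·19
1 = −17·73 + 23·54
1 = 23·127 − 40·73
Hence 73⁻¹ ≡ -40 ≡ 87 (mod 127).

87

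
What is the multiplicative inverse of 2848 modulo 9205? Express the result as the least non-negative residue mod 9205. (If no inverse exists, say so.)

8077

Extended Euclidean algorithm:
9205 = 3*2848 + 661
2848 = 4*661 + 204
661 = 3*204 + 49
204 = 4*49 + 8
49 = 6*8 + 1
8 = 8*1 + 0
Since gcd(2848, 9205) = 1, back-substitute to write 1 as a combination:
1 = 49 − 6·8
1 = −6·204 + 25·49
1 = 25·661 − 81·204
1 = −81·2848 + 349·661
1 = 349·9205 − 1128·2848
Thus 2848·(-1128) ≡ 1 (mod 9205); reducing, -1128 mod 9205 = 8077.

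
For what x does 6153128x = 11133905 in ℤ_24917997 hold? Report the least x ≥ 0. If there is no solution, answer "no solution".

616921

First find gcd(6153128, 24917997):
24917997 = 4·6153128 + 305485
6153128 = 20·305485 + 43428
305485 = 7·43428 + 1489
43428 = 29·1489 + 247
1489 = 6·247 + 7
247 = 35·7 + 2
7 = 3·2 + 1
2 = 2·1 + 0
gcd = 1, so a unique solution mod 24917997 exists.
Back-substitute for the Bézout coefficients:
1 = 7 − 3·2
1 = −3·247 + 106·7
1 = 106·1489 − 639·247
1 = −639·43428 + 18637·1489
1 = 18637·305485 − 131098·43428
1 = −131098·6153128 + 2640597·305485
1 = 2640597·24917997 − 10693486·6153128
So 6153128·(-10693486) ≡ 1 (mod 24917997), giving 6153128⁻¹ ≡ 14224511.
x ≡ 6153128⁻¹·11133905 ≡ 14224511·11133905 ≡ 616921 (mod 24917997).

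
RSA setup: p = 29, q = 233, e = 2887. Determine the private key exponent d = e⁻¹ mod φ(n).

6487

φ(n) = (p−1)(q−1) = 28·232 = 6496.
Need d with 2887·d ≡ 1 (mod 6496). Apply the extended Euclidean algorithm:
6496 = 2×2887 + 722
2887 = 3×722 + 721
722 = 1×721 + 1
721 = 721×1 + 0
Back-substitute:
1 = 722 − 721
1 = −2887 + 4·722
1 = 4·6496 − 9·2887
So 2887·(-9) ≡ 1 (mod 6496), hence d ≡ -9 ≡ 6487 (mod 6496).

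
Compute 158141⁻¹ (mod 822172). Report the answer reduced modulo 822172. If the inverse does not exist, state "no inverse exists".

Run Euclid on (822172, 158141):
822172 = 5·158141 + 31467
158141 = 5·31467 + 806
31467 = 39·806 + 33
806 = 24·33 + 14
33 = 2·14 + 5
14 = 2·5 + 4
5 = 1·4 + 1
4 = 4·1 + 0
Since gcd(158141, 822172) = 1, back-substitute to write 1 as a combination:
1 = 5 − 4
1 = −14 + 3·5
1 = 3·33 − 7·14
1 = −7·806 + 171·33
1 = 171·31467 − 6676·806
1 = −6676·158141 + 33551·31467
1 = 33551·822172 − 174431·158141
So 158141·(-174431) ≡ 1 (mod 822172), and -174431 ≡ 647741 (mod 822172).

647741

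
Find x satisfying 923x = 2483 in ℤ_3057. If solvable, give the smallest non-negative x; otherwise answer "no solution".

First find gcd(923, 3057):
3057 = 3*923 + 288
923 = 3*288 + 59
288 = 4*59 + 52
59 = 1*52 + 7
52 = 7*7 + 3
7 = 2*3 + 1
3 = 3*1 + 0
gcd = 1, so a unique solution mod 3057 exists.
Back-substitute for the Bézout coefficients:
1 = 7 − 2·3
1 = −2·52 + 15·7
1 = 15·59 − 17·52
1 = −17·288 + 83·59
1 = 83·923 − 266·288
1 = −266·3057 + 881·923
So 923·(881) ≡ 1 (mod 3057), giving 923⁻¹ ≡ 881.
x ≡ 923⁻¹·2483 ≡ 881·2483 ≡ 1768 (mod 3057).

1768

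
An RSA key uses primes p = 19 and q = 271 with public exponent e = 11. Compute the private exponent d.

φ(n) = (p−1)(q−1) = 18·270 = 4860.
Need d with 11·d ≡ 1 (mod 4860). Apply the extended Euclidean algorithm:
4860 = 441·11 + 9
11 = 1·9 + 2
9 = 4·2 + 1
2 = 2·1 + 0
Back-substitute:
1 = 9 − 4·2
1 = −4·11 + 5·9
1 = 5·4860 − 2209·11
So 11·(-2209) ≡ 1 (mod 4860), hence d ≡ -2209 ≡ 2651 (mod 4860).

2651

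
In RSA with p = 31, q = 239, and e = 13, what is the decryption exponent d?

φ(n) = (p−1)(q−1) = 30·238 = 7140.
Need d with 13·d ≡ 1 (mod 7140). Apply the extended Euclidean algorithm:
7140 = 549·13 + 3
13 = 4·3 + 1
3 = 3·1 + 0
Back-substitute:
1 = 13 − 4·3
1 = −4·7140 + 2197·13
So 13·2197 ≡ 1 (mod 7140), hence d = 2197.

2197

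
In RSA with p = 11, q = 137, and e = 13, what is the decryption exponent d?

φ(n) = (p−1)(q−1) = 10·136 = 1360.
Need d with 13·d ≡ 1 (mod 1360). Apply the extended Euclidean algorithm:
1360 = 104·13 + 8
13 = 1·8 + 5
8 = 1·5 + 3
5 = 1·3 + 2
3 = 1·2 + 1
2 = 2·1 + 0
Back-substitute:
1 = 3 − 2
1 = −5 + 2·3
1 = 2·8 − 3·5
1 = −3·13 + 5·8
1 = 5·1360 − 523·13
So 13·(-523) ≡ 1 (mod 1360), hence d ≡ -523 ≡ 837 (mod 1360).

837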